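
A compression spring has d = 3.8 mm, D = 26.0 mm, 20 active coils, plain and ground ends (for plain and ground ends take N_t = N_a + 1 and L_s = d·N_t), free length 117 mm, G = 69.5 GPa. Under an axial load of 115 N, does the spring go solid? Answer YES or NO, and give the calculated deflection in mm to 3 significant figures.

k = Gd⁴/(8D³N_a) = (69.5×10³)(3.8⁴)/(8·26.0³·20) = 5.1532 N/mm
N_t = 21; L_s = 3.8·21 = 79.8 mm; δ_solid = L₀ − L_s = 117 − 79.8 = 37.2 mm
δ = F/k = 115/5.1532 = 22.316 mm
δ < δ_solid → spring does not go solid

NO, δ = 22.3 mm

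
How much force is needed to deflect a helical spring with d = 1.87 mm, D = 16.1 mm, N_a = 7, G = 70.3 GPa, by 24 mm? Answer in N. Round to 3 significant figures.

k = Gd⁴/(8D³N_a) = (70.3×10³)(1.87⁴)/(8·16.1³·7) = 3.6784 N/mm
F = k·δ = 3.6784 × 24 = 88.281 N

88.3 N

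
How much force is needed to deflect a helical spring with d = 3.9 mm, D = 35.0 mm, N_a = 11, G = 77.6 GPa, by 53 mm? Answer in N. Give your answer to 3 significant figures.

k = Gd⁴/(8D³N_a) = (77.6×10³)(3.9⁴)/(8·35.0³·11) = 4.7581 N/mm
F = k·δ = 4.7581 × 53 = 252.18 N

252 N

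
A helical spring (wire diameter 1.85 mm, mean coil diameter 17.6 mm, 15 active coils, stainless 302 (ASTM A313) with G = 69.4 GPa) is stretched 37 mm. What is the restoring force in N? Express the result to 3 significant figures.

k = Gd⁴/(8D³N_a) = (69.4×10³)(1.85⁴)/(8·17.6³·15) = 1.2426 N/mm
F = k·δ = 1.2426 × 37 = 45.976 N

46.0 N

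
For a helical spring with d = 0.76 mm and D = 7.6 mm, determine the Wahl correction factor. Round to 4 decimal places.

1.1448

C = D/d = 7.6/0.76 = 10.0000
K_W = (4C−1)/(4C−4) + 0.615/C = 39.000/36.000 + 0.0615 = 1.1448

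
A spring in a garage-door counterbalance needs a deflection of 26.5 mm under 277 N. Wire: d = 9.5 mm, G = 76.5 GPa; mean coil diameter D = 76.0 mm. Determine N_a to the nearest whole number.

Required rate k = F/δ = 277/26.5 = 10.453 N/mm
N_a = Gd⁴/(8D³k) = (76.5×10³ × 9.5⁴)/(8 × 76.0³ × 10.453)
    = 6.23097e+08 / 3.67083e+07 = 16.97 → 17 coils

17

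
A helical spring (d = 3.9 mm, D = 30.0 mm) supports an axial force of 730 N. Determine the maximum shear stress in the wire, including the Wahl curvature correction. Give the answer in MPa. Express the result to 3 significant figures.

1120 MPa

Spring index C = D/d = 30.0/3.9 = 7.6923
K_W = (4C−1)/(4C−4) + 0.615/C = 29.769/26.769 + 0.0799 = 1.1920
τ₀ = 8FD/(πd³) = 8·730·30.0/(π·3.9³) = 175200/186.36 = 940.14 MPa
τ_max = K·τ₀ = 1.1920 × 940.14 = 1120.7 MPa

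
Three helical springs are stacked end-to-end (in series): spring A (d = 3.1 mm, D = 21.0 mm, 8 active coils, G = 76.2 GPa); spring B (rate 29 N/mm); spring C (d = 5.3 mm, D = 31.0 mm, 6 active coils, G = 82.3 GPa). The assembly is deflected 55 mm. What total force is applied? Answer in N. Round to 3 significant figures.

391 N

k_A = Gd⁴/(8D³N_a) = (76.2×10³)(3.1⁴)/(8·21.0³·8) = 11.873 N/mm
k_C = Gd⁴/(8D³N_a) = (82.3×10³)(5.3⁴)/(8·31.0³·6) = 45.413 N/mm
Series: 1/k_eq = 1/11.873 + 1/29 + 1/45.413 = 0.14073; k_eq = 7.106 N/mm
F = k_eq·δ = 7.106·55 = 390.83 N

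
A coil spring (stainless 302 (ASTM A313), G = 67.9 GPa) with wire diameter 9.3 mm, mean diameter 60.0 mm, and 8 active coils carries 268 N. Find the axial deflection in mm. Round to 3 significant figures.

7.29 mm

k = Gd⁴/(8D³N_a) = (67.9×10³)(9.3⁴)/(8·60.0³·8) = 36.742 N/mm
δ = F/k = 268 / 36.742 = 7.294 mm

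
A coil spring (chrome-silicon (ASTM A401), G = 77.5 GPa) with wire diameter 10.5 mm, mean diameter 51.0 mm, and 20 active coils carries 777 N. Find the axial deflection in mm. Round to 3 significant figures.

17.5 mm

k = Gd⁴/(8D³N_a) = (77.5×10³)(10.5⁴)/(8·51.0³·20) = 44.384 N/mm
δ = F/k = 777 / 44.384 = 17.506 mm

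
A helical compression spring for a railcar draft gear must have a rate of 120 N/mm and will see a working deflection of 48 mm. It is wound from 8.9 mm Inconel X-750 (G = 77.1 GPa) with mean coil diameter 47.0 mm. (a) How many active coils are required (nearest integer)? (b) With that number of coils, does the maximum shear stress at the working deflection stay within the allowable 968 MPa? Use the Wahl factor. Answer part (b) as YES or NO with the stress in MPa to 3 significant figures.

(a) 5 coils; (b) NO, τ_max = 1230 MPa

N_a = Gd⁴/(8D³k) = (77.1×10³)(8.9⁴)/(8·47.0³·120) = 4.853 → N_a = 5
Actual rate k = Gd⁴/(8D³·5) = 116.48 N/mm
Working load F = kδ = 116.48·48 = 5591.2 N
C = 47.0/8.9 = 5.2809; K_W = (4C−1)/(4C−4)+0.615/C = 1.2917
τ_max = K_W·8FD/(πd³) = 1.2917·949.23 = 1226.1 MPa
τ_max > 968 MPa → exceeds allowable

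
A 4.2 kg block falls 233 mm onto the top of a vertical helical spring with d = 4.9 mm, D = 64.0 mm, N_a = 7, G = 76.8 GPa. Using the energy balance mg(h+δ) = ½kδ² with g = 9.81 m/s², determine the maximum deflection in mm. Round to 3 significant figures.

94.6 mm

k = Gd⁴/(8D³N_a) = (76.8×10³)(4.9⁴)/(8·64.0³·7) = 3.0159 N/mm
W = mg = 4.2 × 9.81 = 41.202 N
½kδ² − Wδ − Wh = 0 → δ = (W + √(W² + 2kWh))/k
δ = (41.202 + √(1697.6 + 57905.8))/3.0159 = (41.202 + 244.14)/3.0159 = 94.612 mm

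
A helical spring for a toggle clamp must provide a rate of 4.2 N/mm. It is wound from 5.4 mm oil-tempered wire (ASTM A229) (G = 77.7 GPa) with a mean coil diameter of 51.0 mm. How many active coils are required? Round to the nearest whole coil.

15

N_a = Gd⁴/(8D³k) = (77.7×10³ × 5.4⁴)/(8 × 51.0³ × 4.2)
    = 6.60687e+07 / 4.45707e+06 = 14.82 → 15 coils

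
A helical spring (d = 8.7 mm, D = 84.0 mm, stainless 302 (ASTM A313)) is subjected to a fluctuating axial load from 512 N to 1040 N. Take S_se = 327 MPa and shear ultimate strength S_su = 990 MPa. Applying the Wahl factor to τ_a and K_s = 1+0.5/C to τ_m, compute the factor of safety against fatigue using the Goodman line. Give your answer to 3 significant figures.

C = D/d = 84.0/8.7 = 9.6552; K_W = (4C−1)/(4C−4)+0.615/C = 1.1503; K_s = 1+0.5/C = 1.0518
F_a = (F_max−F_min)/2 = 264 N; F_m = (F_max+F_min)/2 = 776 N
τ_a = K_W·8F_aD/(πd³) = 1.1503 × 85.756 = 98.65 MPa
τ_m = K_s·8F_mD/(πd³) = 1.0518 × 252.07 = 265.12 MPa
Goodman: 1/n_f = τ_a/S_se + τ_m/S_su = 98.65/327 + 265.12/990 = 0.30168 + 0.26780 = 0.56948
n_f = 1/0.56948 = 1.756

1.76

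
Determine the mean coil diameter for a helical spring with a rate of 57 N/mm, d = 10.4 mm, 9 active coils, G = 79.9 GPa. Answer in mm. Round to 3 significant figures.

61.1 mm

D = (Gd⁴/(8N_a·k))^(1/3) = (79.9×10³·10.4⁴/(8·9·57))^(1/3)
  = (227758)^(1/3) = 61.0695 mm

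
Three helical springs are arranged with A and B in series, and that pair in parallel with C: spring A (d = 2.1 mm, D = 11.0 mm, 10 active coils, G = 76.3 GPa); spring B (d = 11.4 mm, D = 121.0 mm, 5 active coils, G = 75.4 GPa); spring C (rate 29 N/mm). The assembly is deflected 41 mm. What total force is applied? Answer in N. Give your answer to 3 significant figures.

1510 N

k_A = Gd⁴/(8D³N_a) = (76.3×10³)(2.1⁴)/(8·11.0³·10) = 13.936 N/mm
k_B = Gd⁴/(8D³N_a) = (75.4×10³)(11.4⁴)/(8·121.0³·5) = 17.971 N/mm
Springs A,B series: k_AB = 1/(1/13.936+1/17.971) = 7.8492 N/mm; parallel with C: k_eq = 7.8492+29 = 36.849 N/mm
F = k_eq·δ = 36.849·41 = 1510.8 N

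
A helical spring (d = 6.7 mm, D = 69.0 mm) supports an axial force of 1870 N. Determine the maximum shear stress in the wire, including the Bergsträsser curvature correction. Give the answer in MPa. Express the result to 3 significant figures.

Spring index C = D/d = 69.0/6.7 = 10.2985
K_B = (4C+2)/(4C−3) = 43.194/38.194 = 1.1309
τ₀ = 8FD/(πd³) = 8·1870·69.0/(π·6.7³) = 1.03224e+06/944.87 = 1092.5 MPa
τ_max = K·τ₀ = 1.1309 × 1092.5 = 1235.5 MPa

1240 MPa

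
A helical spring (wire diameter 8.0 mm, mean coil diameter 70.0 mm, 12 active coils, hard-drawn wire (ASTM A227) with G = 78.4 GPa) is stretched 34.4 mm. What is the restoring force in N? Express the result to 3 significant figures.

k = Gd⁴/(8D³N_a) = (78.4×10³)(8.0⁴)/(8·70.0³·12) = 9.7524 N/mm
F = k·δ = 9.7524 × 34.4 = 335.48 N

335 N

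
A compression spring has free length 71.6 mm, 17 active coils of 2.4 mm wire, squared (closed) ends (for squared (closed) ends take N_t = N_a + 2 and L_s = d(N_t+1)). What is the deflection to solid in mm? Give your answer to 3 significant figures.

23.6 mm

N_t = 19; L_s = 2.4·20 = 48 mm
δ_solid = L₀ − L_s = 71.6 − 48 = 23.6 mm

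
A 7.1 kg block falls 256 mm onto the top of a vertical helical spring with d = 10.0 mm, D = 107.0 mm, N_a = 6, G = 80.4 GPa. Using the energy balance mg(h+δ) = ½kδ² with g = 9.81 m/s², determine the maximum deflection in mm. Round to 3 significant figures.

56.4 mm

k = Gd⁴/(8D³N_a) = (80.4×10³)(10.0⁴)/(8·107.0³·6) = 13.673 N/mm
W = mg = 7.1 × 9.81 = 69.651 N
½kδ² − Wδ − Wh = 0 → δ = (W + √(W² + 2kWh))/k
δ = (69.651 + √(4851.3 + 487597))/13.673 = (69.651 + 701.75)/13.673 = 56.418 mm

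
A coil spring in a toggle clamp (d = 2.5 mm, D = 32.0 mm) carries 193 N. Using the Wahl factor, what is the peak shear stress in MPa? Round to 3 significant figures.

Spring index C = D/d = 32.0/2.5 = 12.8000
K_W = (4C−1)/(4C−4) + 0.615/C = 50.200/47.200 + 0.0480 = 1.1116
τ₀ = 8FD/(πd³) = 8·193·32.0/(π·2.5³) = 49408/49.087 = 1006.5 MPa
τ_max = K·τ₀ = 1.1116 × 1006.5 = 1118.9 MPa

1120 MPa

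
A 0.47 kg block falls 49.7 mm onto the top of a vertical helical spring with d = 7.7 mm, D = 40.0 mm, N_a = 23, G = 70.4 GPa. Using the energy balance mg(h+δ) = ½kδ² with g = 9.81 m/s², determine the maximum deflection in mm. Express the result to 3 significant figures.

k = Gd⁴/(8D³N_a) = (70.4×10³)(7.7⁴)/(8·40.0³·23) = 21.015 N/mm
W = mg = 0.47 × 9.81 = 4.6107 N
½kδ² − Wδ − Wh = 0 → δ = (W + √(W² + 2kWh))/k
δ = (4.6107 + √(21.259 + 9631.44))/21.015 = (4.6107 + 98.248)/21.015 = 4.8944 mm

4.89 mm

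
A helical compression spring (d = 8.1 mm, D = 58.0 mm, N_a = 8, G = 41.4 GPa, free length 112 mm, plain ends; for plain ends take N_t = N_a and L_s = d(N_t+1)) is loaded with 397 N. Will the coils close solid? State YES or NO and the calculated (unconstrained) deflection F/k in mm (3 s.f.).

NO, δ = 27.8 mm

k = Gd⁴/(8D³N_a) = (41.4×10³)(8.1⁴)/(8·58.0³·8) = 14.272 N/mm
N_t = 8; L_s = 8.1·9 = 72.9 mm; δ_solid = L₀ − L_s = 112 − 72.9 = 39.1 mm
δ = F/k = 397/14.272 = 27.817 mm
δ < δ_solid → spring does not go solid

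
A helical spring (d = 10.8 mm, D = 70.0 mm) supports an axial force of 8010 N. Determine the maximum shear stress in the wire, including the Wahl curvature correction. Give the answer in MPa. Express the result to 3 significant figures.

1400 MPa

Spring index C = D/d = 70.0/10.8 = 6.4815
K_W = (4C−1)/(4C−4) + 0.615/C = 24.926/21.926 + 0.0949 = 1.2317
τ₀ = 8FD/(πd³) = 8·8010·70.0/(π·10.8³) = 4.4856e+06/3957.5 = 1133.4 MPa
τ_max = K·τ₀ = 1.2317 × 1133.4 = 1396.1 MPa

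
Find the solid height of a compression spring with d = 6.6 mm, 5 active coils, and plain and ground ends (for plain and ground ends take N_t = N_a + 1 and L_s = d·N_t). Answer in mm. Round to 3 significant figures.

39.6 mm

plain and ground ends: N_t = N_a + 1 = 5 + 1 = 6
L_s = d·N_t = 6.6 × 6 = 39.6 mm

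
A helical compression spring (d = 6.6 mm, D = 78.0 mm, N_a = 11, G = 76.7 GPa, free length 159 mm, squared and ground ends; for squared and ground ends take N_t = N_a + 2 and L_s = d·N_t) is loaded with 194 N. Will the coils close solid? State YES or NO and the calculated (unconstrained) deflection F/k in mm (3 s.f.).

NO, δ = 55.7 mm

k = Gd⁴/(8D³N_a) = (76.7×10³)(6.6⁴)/(8·78.0³·11) = 3.485 N/mm
N_t = 13; L_s = 6.6·13 = 85.8 mm; δ_solid = L₀ − L_s = 159 − 85.8 = 73.2 mm
δ = F/k = 194/3.485 = 55.667 mm
δ < δ_solid → spring does not go solid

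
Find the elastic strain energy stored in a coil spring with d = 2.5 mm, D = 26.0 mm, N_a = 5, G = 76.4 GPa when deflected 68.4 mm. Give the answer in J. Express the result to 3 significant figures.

9.93 J

k = Gd⁴/(8D³N_a) = (76.4×10³)(2.5⁴)/(8·26.0³·5) = 4.245 N/mm
U = ½kδ² = 0.5 × 4.245 × 68.4² = 9930.1 N·mm = 9.9301 J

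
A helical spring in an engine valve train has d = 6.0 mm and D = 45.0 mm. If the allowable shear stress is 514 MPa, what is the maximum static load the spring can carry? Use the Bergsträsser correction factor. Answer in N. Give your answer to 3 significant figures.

C = D/d = 45.0/6.0 = 7.5000
K_B = (4C+2)/(4C−3) = 32.000/27.000 = 1.1852
τ_max = K·8FD/(πd³) → F_max = τ_allow·πd³/(8DK)
F_max = 514·π·6.0³/(8·45.0·1.1852) = 3.4879e+05/426.67 = 817.48 N

817 N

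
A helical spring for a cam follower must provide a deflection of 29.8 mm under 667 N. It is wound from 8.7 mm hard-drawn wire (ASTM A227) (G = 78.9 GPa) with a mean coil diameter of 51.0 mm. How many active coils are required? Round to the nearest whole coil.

19

Required rate k = F/δ = 667/29.8 = 22.383 N/mm
N_a = Gd⁴/(8D³k) = (78.9×10³ × 8.7⁴)/(8 × 51.0³ × 22.383)
    = 4.52016e+08 / 2.37525e+07 = 19.03 → 19 coils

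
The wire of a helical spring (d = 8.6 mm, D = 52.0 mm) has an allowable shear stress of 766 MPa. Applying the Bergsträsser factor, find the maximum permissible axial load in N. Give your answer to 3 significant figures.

2980 N

C = D/d = 52.0/8.6 = 6.0465
K_B = (4C+2)/(4C−3) = 26.186/21.186 = 1.2360
τ_max = K·8FD/(πd³) → F_max = τ_allow·πd³/(8DK)
F_max = 766·π·8.6³/(8·52.0·1.2360) = 1.5306e+06/514.18 = 2976.9 N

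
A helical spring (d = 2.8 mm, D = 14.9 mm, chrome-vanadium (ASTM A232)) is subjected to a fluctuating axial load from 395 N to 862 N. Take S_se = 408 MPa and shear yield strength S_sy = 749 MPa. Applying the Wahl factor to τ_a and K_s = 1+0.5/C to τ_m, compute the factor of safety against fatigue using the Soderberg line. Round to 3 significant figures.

C = D/d = 14.9/2.8 = 5.3214; K_W = (4C−1)/(4C−4)+0.615/C = 1.2891; K_s = 1+0.5/C = 1.0940
F_a = (F_max−F_min)/2 = 233.5 N; F_m = (F_max+F_min)/2 = 628.5 N
τ_a = K_W·8F_aD/(πd³) = 1.2891 × 403.59 = 520.28 MPa
τ_m = K_s·8F_mD/(πd³) = 1.0940 × 1086.3 = 1188.4 MPa
Soderberg: 1/n_f = τ_a/S_se + τ_m/S_sy = 520.28/408 + 1188.4/749 = 1.27519 + 1.58664 = 2.8618
n_f = 1/2.8618 = 0.3494

0.349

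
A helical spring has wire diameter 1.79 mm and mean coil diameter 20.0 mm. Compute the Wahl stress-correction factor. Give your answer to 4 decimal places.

1.1288

C = D/d = 20.0/1.79 = 11.1732
K_W = (4C−1)/(4C−4) + 0.615/C = 43.693/40.693 + 0.0550 = 1.1288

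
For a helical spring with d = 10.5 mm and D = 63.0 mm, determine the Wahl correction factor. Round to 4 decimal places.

C = D/d = 63.0/10.5 = 6.0000
K_W = (4C−1)/(4C−4) + 0.615/C = 23.000/20.000 + 0.1025 = 1.2525

1.2525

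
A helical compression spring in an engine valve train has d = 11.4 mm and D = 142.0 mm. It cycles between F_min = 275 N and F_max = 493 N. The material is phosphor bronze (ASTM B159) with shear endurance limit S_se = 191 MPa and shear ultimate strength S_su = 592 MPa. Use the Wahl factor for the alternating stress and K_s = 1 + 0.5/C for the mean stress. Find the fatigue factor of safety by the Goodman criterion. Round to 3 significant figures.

3.13

C = D/d = 142.0/11.4 = 12.4561; K_W = (4C−1)/(4C−4)+0.615/C = 1.1148; K_s = 1+0.5/C = 1.0401
F_a = (F_max−F_min)/2 = 109 N; F_m = (F_max+F_min)/2 = 384 N
τ_a = K_W·8F_aD/(πd³) = 1.1148 × 26.604 = 29.659 MPa
τ_m = K_s·8F_mD/(πd³) = 1.0401 × 93.723 = 97.485 MPa
Goodman: 1/n_f = τ_a/S_se + τ_m/S_su = 29.659/191 + 97.485/592 = 0.15528 + 0.16467 = 0.31995
n_f = 1/0.31995 = 3.125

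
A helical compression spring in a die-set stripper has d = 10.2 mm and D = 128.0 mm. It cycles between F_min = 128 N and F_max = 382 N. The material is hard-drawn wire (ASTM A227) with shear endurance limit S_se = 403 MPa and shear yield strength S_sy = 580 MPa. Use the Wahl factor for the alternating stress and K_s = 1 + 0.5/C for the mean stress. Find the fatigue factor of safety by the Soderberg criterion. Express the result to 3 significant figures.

4.03

C = D/d = 128.0/10.2 = 12.5490; K_W = (4C−1)/(4C−4)+0.615/C = 1.1139; K_s = 1+0.5/C = 1.0398
F_a = (F_max−F_min)/2 = 127 N; F_m = (F_max+F_min)/2 = 255 N
τ_a = K_W·8F_aD/(πd³) = 1.1139 × 39.008 = 43.453 MPa
τ_m = K_s·8F_mD/(πd³) = 1.0398 × 78.323 = 81.444 MPa
Soderberg: 1/n_f = τ_a/S_se + τ_m/S_sy = 43.453/403 + 81.444/580 = 0.10782 + 0.14042 = 0.24824
n_f = 1/0.24824 = 4.028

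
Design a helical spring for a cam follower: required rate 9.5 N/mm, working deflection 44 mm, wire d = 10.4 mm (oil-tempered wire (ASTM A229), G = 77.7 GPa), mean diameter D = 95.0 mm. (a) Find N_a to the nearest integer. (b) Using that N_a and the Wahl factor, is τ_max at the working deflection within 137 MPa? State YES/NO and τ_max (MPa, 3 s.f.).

N_a = Gd⁴/(8D³k) = (77.7×10³)(10.4⁴)/(8·95.0³·9.5) = 13.95 → N_a = 14
Actual rate k = Gd⁴/(8D³·14) = 9.466 N/mm
Working load F = kδ = 9.466·44 = 416.5 N
C = 95.0/10.4 = 9.1346; K_W = (4C−1)/(4C−4)+0.615/C = 1.1595
τ_max = K_W·8FD/(πd³) = 1.1595·89.574 = 103.86 MPa
τ_max ≤ 137 MPa → acceptable

(a) 14 coils; (b) YES, τ_max = 104 MPa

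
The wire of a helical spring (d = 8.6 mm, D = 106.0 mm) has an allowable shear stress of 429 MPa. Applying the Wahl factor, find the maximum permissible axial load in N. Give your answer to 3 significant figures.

906 N

C = D/d = 106.0/8.6 = 12.3256
K_W = (4C−1)/(4C−4) + 0.615/C = 48.302/45.302 + 0.0499 = 1.1161
τ_max = K·8FD/(πd³) → F_max = τ_allow·πd³/(8DK)
F_max = 429·π·8.6³/(8·106.0·1.1161) = 8.5724e+05/946.47 = 905.73 N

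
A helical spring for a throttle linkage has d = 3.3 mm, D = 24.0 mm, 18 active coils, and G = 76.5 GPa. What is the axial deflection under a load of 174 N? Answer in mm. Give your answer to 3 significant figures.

k = Gd⁴/(8D³N_a) = (76.5×10³)(3.3⁴)/(8·24.0³·18) = 4.5574 N/mm
δ = F/k = 174 / 4.5574 = 38.179 mm

38.2 mm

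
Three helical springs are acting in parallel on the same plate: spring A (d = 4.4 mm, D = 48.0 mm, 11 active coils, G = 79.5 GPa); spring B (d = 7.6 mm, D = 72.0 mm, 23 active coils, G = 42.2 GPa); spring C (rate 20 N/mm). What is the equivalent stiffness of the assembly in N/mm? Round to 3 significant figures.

25.1 N/mm

k_A = Gd⁴/(8D³N_a) = (79.5×10³)(4.4⁴)/(8·48.0³·11) = 3.0618 N/mm
k_B = Gd⁴/(8D³N_a) = (42.2×10³)(7.6⁴)/(8·72.0³·23) = 2.05 N/mm
Parallel: k_eq = 3.0618 + 2.05 + 20 = 25.112 N/mm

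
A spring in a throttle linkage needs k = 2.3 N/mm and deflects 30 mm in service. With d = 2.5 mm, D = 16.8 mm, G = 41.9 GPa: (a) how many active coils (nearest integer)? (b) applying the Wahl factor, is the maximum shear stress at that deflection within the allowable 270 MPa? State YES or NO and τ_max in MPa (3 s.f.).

N_a = Gd⁴/(8D³k) = (41.9×10³)(2.5⁴)/(8·16.8³·2.3) = 18.76 → N_a = 19
Actual rate k = Gd⁴/(8D³·19) = 2.2709 N/mm
Working load F = kδ = 2.2709·30 = 68.128 N
C = 16.8/2.5 = 6.7200; K_W = (4C−1)/(4C−4)+0.615/C = 1.2226
τ_max = K_W·8FD/(πd³) = 1.2226·186.53 = 228.06 MPa
τ_max ≤ 270 MPa → acceptable

(a) 19 coils; (b) YES, τ_max = 228 MPa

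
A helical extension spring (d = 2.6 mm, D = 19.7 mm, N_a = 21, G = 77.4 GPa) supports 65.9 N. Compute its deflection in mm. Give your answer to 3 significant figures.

k = Gd⁴/(8D³N_a) = (77.4×10³)(2.6⁴)/(8·19.7³·21) = 2.7538 N/mm
δ = F/k = 65.9 / 2.7538 = 23.931 mm

23.9 mm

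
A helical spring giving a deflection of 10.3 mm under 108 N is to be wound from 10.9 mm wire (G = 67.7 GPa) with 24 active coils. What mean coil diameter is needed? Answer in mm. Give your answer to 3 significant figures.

78.0 mm

Required rate k = F/δ = 108/10.3 = 10.485 N/mm
D = (Gd⁴/(8N_a·k))^(1/3) = (67.7×10³·10.9⁴/(8·24·10.485))^(1/3)
  = (474687)^(1/3) = 78.0074 mm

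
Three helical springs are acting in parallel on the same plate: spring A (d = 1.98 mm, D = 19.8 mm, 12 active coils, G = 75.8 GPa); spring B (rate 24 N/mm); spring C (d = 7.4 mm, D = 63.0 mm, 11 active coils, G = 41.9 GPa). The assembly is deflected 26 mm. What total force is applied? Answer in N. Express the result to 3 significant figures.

k_A = Gd⁴/(8D³N_a) = (75.8×10³)(1.98⁴)/(8·19.8³·12) = 1.5634 N/mm
k_C = Gd⁴/(8D³N_a) = (41.9×10³)(7.4⁴)/(8·63.0³·11) = 5.71 N/mm
Parallel: k_eq = 1.5634 + 24 + 5.71 = 31.273 N/mm
F = k_eq·δ = 31.273·26 = 813.11 N

813 N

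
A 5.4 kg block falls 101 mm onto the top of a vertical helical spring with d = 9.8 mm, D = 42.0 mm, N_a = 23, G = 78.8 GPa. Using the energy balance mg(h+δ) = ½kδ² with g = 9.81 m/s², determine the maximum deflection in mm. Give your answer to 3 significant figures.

k = Gd⁴/(8D³N_a) = (78.8×10³)(9.8⁴)/(8·42.0³·23) = 53.317 N/mm
W = mg = 5.4 × 9.81 = 52.974 N
½kδ² − Wδ − Wh = 0 → δ = (W + √(W² + 2kWh))/k
δ = (52.974 + √(2806.2 + 570531))/53.317 = (52.974 + 757.19)/53.317 = 15.195 mm

15.2 mm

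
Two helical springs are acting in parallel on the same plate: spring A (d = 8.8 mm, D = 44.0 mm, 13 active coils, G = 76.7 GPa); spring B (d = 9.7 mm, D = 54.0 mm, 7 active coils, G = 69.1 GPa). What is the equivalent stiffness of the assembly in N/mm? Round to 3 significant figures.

k_A = Gd⁴/(8D³N_a) = (76.7×10³)(8.8⁴)/(8·44.0³·13) = 51.92 N/mm
k_B = Gd⁴/(8D³N_a) = (69.1×10³)(9.7⁴)/(8·54.0³·7) = 69.374 N/mm
Parallel: k_eq = 51.92 + 69.374 = 121.29 N/mm

121 N/mm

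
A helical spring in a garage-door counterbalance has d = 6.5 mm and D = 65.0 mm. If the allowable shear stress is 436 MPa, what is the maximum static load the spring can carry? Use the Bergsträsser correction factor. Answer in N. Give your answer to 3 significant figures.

637 N

C = D/d = 65.0/6.5 = 10.0000
K_B = (4C+2)/(4C−3) = 42.000/37.000 = 1.1351
τ_max = K·8FD/(πd³) → F_max = τ_allow·πd³/(8DK)
F_max = 436·π·6.5³/(8·65.0·1.1351) = 3.7616e+05/590.27 = 637.27 N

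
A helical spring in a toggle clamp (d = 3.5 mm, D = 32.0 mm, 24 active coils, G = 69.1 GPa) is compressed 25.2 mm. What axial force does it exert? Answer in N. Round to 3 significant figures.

41.5 N

k = Gd⁴/(8D³N_a) = (69.1×10³)(3.5⁴)/(8·32.0³·24) = 1.6482 N/mm
F = k·δ = 1.6482 × 25.2 = 41.534 N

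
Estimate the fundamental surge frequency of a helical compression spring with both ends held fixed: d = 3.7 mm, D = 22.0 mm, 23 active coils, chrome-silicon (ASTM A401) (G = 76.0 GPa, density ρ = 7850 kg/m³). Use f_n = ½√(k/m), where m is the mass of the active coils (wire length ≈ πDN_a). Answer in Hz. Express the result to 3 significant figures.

k = Gd⁴/(8D³N_a) = (76.0×10³)(3.7⁴)/(8·22.0³·23) = 7.27 N/mm = 7270 N/m
Wire length L = πDN_a = π·22.0·23 = 1589.6 mm
m = ρ·(πd²/4)·L = 7850 × 10.752×10⁻⁶ m² × 1.5896 m = 0.13417 kg
f_n = ½√(k/m) = 0.5·√(7270/0.13417) = 0.5·√(54184) = 116.39 Hz

116 Hz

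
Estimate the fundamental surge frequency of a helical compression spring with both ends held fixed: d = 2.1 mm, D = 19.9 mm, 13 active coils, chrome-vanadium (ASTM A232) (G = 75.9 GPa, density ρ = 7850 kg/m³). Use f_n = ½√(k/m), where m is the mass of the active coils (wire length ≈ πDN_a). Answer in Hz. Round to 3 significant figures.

143 Hz

k = Gd⁴/(8D³N_a) = (75.9×10³)(2.1⁴)/(8·19.9³·13) = 1.8011 N/mm = 1801.1 N/m
Wire length L = πDN_a = π·19.9·13 = 812.73 mm
m = ρ·(πd²/4)·L = 7850 × 3.4636×10⁻⁶ m² × 0.81273 m = 0.022098 kg
f_n = ½√(k/m) = 0.5·√(1801.1/0.022098) = 0.5·√(81505) = 142.75 Hz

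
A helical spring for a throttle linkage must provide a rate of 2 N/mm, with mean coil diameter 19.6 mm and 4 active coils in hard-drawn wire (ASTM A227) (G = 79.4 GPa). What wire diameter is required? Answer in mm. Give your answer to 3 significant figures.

1.57 mm

d = (8D³N_a·k / G)^(1/4) = (8·19.6³·4·2 / (79.4×10³))^0.25
  = (6.0691)^0.25 = 1.5696 mm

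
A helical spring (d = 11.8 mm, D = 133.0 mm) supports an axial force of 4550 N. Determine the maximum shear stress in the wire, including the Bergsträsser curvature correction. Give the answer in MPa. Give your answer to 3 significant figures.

Spring index C = D/d = 133.0/11.8 = 11.2712
K_B = (4C+2)/(4C−3) = 47.085/42.085 = 1.1188
τ₀ = 8FD/(πd³) = 8·4550·133.0/(π·11.8³) = 4.8412e+06/5161.7 = 937.9 MPa
τ_max = K·τ₀ = 1.1188 × 937.9 = 1049.3 MPa

1050 MPa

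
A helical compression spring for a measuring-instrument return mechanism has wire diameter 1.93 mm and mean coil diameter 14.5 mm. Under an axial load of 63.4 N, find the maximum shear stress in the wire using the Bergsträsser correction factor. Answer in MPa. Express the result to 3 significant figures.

Spring index C = D/d = 14.5/1.93 = 7.5130
K_B = (4C+2)/(4C−3) = 32.052/27.052 = 1.1848
τ₀ = 8FD/(πd³) = 8·63.4·14.5/(π·1.93³) = 7354.4/22.585 = 325.63 MPa
τ_max = K·τ₀ = 1.1848 × 325.63 = 385.82 MPa

386 MPa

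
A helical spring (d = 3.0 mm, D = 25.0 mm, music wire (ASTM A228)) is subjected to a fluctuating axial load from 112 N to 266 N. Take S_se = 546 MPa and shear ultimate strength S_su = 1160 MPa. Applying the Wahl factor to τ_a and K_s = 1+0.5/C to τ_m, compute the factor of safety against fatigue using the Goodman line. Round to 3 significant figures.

1.25

C = D/d = 25.0/3.0 = 8.3333; K_W = (4C−1)/(4C−4)+0.615/C = 1.1761; K_s = 1+0.5/C = 1.0600
F_a = (F_max−F_min)/2 = 77 N; F_m = (F_max+F_min)/2 = 189 N
τ_a = K_W·8F_aD/(πd³) = 1.1761 × 181.55 = 213.52 MPa
τ_m = K_s·8F_mD/(πd³) = 1.0600 × 445.63 = 472.37 MPa
Goodman: 1/n_f = τ_a/S_se + τ_m/S_su = 213.52/546 + 472.37/1160 = 0.39106 + 0.40722 = 0.79828
n_f = 1/0.79828 = 1.253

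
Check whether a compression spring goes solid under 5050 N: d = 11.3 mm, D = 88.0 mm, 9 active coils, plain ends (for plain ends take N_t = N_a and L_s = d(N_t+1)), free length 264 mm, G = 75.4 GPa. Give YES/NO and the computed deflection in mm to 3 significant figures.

k = Gd⁴/(8D³N_a) = (75.4×10³)(11.3⁴)/(8·88.0³·9) = 25.056 N/mm
N_t = 9; L_s = 11.3·10 = 113 mm; δ_solid = L₀ − L_s = 264 − 113 = 151 mm
δ = F/k = 5050/25.056 = 201.55 mm
δ ≥ δ_solid → spring goes solid

YES, δ = 202 mm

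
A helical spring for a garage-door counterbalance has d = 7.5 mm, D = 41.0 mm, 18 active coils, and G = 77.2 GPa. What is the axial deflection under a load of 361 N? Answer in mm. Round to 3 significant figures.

k = Gd⁴/(8D³N_a) = (77.2×10³)(7.5⁴)/(8·41.0³·18) = 24.612 N/mm
δ = F/k = 361 / 24.612 = 14.668 mm

14.7 mm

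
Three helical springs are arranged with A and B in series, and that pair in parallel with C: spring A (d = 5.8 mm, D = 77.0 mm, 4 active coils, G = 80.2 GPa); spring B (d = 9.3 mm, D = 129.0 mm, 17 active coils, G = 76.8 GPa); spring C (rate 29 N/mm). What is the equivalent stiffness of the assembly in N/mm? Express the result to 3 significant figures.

k_A = Gd⁴/(8D³N_a) = (80.2×10³)(5.8⁴)/(8·77.0³·4) = 6.2125 N/mm
k_B = Gd⁴/(8D³N_a) = (76.8×10³)(9.3⁴)/(8·129.0³·17) = 1.9678 N/mm
Springs A,B series: k_AB = 1/(1/6.2125+1/1.9678) = 1.4944 N/mm; parallel with C: k_eq = 1.4944+29 = 30.494 N/mm

30.5 N/mm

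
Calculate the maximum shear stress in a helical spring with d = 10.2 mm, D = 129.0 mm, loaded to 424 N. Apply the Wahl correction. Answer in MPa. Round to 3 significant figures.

146 MPa

Spring index C = D/d = 129.0/10.2 = 12.6471
K_W = (4C−1)/(4C−4) + 0.615/C = 49.588/46.588 + 0.0486 = 1.1130
τ₀ = 8FD/(πd³) = 8·424·129.0/(π·10.2³) = 437568/3333.9 = 131.25 MPa
τ_max = K·τ₀ = 1.1130 × 131.25 = 146.08 MPa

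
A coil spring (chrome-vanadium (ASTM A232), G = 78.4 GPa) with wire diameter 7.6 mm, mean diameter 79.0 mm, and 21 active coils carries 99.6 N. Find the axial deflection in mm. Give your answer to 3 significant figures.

31.5 mm

k = Gd⁴/(8D³N_a) = (78.4×10³)(7.6⁴)/(8·79.0³·21) = 3.1578 N/mm
δ = F/k = 99.6 / 3.1578 = 31.541 mm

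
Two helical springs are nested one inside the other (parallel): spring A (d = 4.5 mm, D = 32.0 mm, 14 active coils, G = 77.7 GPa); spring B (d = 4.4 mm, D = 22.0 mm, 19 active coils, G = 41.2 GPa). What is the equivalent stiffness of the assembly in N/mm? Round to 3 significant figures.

k_A = Gd⁴/(8D³N_a) = (77.7×10³)(4.5⁴)/(8·32.0³·14) = 8.6817 N/mm
k_B = Gd⁴/(8D³N_a) = (41.2×10³)(4.4⁴)/(8·22.0³·19) = 9.5411 N/mm
Parallel: k_eq = 8.6817 + 9.5411 = 18.223 N/mm

18.2 N/mm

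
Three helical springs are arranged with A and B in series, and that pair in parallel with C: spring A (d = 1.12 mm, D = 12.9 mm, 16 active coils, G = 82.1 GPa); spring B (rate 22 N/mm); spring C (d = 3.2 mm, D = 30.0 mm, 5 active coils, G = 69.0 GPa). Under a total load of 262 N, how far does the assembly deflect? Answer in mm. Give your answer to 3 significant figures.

36.6 mm

k_A = Gd⁴/(8D³N_a) = (82.1×10³)(1.12⁴)/(8·12.9³·16) = 0.47015 N/mm
k_C = Gd⁴/(8D³N_a) = (69.0×10³)(3.2⁴)/(8·30.0³·5) = 6.6992 N/mm
Springs A,B series: k_AB = 1/(1/0.47015+1/22) = 0.46031 N/mm; parallel with C: k_eq = 0.46031+6.6992 = 7.1595 N/mm
δ = F/k_eq = 262/7.1595 = 36.594 mm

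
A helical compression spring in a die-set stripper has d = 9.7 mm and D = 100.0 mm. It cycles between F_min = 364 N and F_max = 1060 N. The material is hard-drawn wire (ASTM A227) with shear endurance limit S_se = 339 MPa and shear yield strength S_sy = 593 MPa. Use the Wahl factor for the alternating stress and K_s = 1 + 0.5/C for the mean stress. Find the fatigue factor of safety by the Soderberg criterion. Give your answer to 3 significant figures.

1.48

C = D/d = 100.0/9.7 = 10.3093; K_W = (4C−1)/(4C−4)+0.615/C = 1.1402; K_s = 1+0.5/C = 1.0485
F_a = (F_max−F_min)/2 = 348 N; F_m = (F_max+F_min)/2 = 712 N
τ_a = K_W·8F_aD/(πd³) = 1.1402 × 97.097 = 110.71 MPa
τ_m = K_s·8F_mD/(πd³) = 1.0485 × 198.66 = 208.29 MPa
Soderberg: 1/n_f = τ_a/S_se + τ_m/S_sy = 110.71/339 + 208.29/593 = 0.32658 + 0.35125 = 0.67783
n_f = 1/0.67783 = 1.475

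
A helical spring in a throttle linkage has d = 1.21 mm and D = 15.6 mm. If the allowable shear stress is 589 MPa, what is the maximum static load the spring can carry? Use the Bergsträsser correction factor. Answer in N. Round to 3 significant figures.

23.8 N

C = D/d = 15.6/1.21 = 12.8926
K_B = (4C+2)/(4C−3) = 53.570/48.570 = 1.1029
τ_max = K·8FD/(πd³) → F_max = τ_allow·πd³/(8DK)
F_max = 589·π·1.21³/(8·15.6·1.1029) = 3278.1/137.65 = 23.815 N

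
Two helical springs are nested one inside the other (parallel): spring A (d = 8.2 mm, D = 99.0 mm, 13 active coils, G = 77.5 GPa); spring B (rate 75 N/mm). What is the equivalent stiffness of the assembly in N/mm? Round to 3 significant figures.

k_A = Gd⁴/(8D³N_a) = (77.5×10³)(8.2⁴)/(8·99.0³·13) = 3.4723 N/mm
Parallel: k_eq = 3.4723 + 75 = 78.472 N/mm

78.5 N/mm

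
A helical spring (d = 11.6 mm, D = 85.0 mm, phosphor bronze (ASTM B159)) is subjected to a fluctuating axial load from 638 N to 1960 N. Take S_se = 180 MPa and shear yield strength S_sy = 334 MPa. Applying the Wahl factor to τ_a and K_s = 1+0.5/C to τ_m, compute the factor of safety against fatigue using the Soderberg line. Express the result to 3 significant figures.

0.841

C = D/d = 85.0/11.6 = 7.3276; K_W = (4C−1)/(4C−4)+0.615/C = 1.2025; K_s = 1+0.5/C = 1.0682
F_a = (F_max−F_min)/2 = 661 N; F_m = (F_max+F_min)/2 = 1299 N
τ_a = K_W·8F_aD/(πd³) = 1.2025 × 91.661 = 110.22 MPa
τ_m = K_s·8F_mD/(πd³) = 1.0682 × 180.13 = 192.42 MPa
Soderberg: 1/n_f = τ_a/S_se + τ_m/S_sy = 110.22/180 + 192.42/334 = 0.61233 + 0.57612 = 1.1885
n_f = 1/1.1885 = 0.8414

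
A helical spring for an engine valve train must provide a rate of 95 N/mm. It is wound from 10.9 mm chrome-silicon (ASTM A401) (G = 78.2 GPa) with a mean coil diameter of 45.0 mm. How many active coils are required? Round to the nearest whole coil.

N_a = Gd⁴/(8D³k) = (78.2×10³ × 10.9⁴)/(8 × 45.0³ × 95)
    = 1.10386e+09 / 6.9255e+07 = 15.94 → 16 coils

16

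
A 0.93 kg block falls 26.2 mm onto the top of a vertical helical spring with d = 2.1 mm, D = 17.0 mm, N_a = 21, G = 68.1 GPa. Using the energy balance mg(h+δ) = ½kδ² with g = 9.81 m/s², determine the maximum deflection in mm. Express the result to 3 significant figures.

k = Gd⁴/(8D³N_a) = (68.1×10³)(2.1⁴)/(8·17.0³·21) = 1.6046 N/mm
W = mg = 0.93 × 9.81 = 9.1233 N
½kδ² − Wδ − Wh = 0 → δ = (W + √(W² + 2kWh))/k
δ = (9.1233 + √(83.235 + 767.099))/1.6046 = (9.1233 + 29.16)/1.6046 = 23.859 mm

23.9 mm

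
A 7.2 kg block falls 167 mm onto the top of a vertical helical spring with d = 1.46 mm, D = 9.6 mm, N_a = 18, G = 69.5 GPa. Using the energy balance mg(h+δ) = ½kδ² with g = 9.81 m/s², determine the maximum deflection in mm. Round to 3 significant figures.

k = Gd⁴/(8D³N_a) = (69.5×10³)(1.46⁴)/(8·9.6³·18) = 2.4787 N/mm
W = mg = 7.2 × 9.81 = 70.632 N
½kδ² − Wδ − Wh = 0 → δ = (W + √(W² + 2kWh))/k
δ = (70.632 + √(4988.9 + 58474.7))/2.4787 = (70.632 + 251.92)/2.4787 = 130.13 mm

130 mm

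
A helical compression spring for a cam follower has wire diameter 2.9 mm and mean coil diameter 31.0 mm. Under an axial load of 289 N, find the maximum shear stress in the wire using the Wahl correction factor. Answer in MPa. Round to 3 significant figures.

Spring index C = D/d = 31.0/2.9 = 10.6897
K_W = (4C−1)/(4C−4) + 0.615/C = 41.759/38.759 + 0.0575 = 1.1349
τ₀ = 8FD/(πd³) = 8·289·31.0/(π·2.9³) = 71672/76.62 = 935.42 MPa
τ_max = K·τ₀ = 1.1349 × 935.42 = 1061.6 MPa

1060 MPa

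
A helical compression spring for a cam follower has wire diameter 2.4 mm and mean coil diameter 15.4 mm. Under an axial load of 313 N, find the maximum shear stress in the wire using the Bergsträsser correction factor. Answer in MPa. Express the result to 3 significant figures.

1080 MPa

Spring index C = D/d = 15.4/2.4 = 6.4167
K_B = (4C+2)/(4C−3) = 27.667/22.667 = 1.2206
τ₀ = 8FD/(πd³) = 8·313·15.4/(π·2.4³) = 38561.6/43.429 = 887.92 MPa
τ_max = K·τ₀ = 1.2206 × 887.92 = 1083.8 MPa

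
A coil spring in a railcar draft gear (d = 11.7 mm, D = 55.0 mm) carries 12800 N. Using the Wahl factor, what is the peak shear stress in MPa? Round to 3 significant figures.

Spring index C = D/d = 55.0/11.7 = 4.7009
K_W = (4C−1)/(4C−4) + 0.615/C = 17.803/14.803 + 0.1308 = 1.3335
τ₀ = 8FD/(πd³) = 8·12800·55.0/(π·11.7³) = 5.632e+06/5031.6 = 1119.3 MPa
τ_max = K·τ₀ = 1.3335 × 1119.3 = 1492.6 MPa

1490 MPa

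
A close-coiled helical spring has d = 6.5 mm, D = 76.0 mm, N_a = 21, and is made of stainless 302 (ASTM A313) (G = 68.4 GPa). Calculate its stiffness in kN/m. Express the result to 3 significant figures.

k = Gd⁴/(8D³N_a) = (68.4×10³ × 6.5⁴) / (8 × 76.0³ × 21)
  = 1.22098e+08 / 7.3748e+07 = 1.6556 N/mm

1.66 kN/m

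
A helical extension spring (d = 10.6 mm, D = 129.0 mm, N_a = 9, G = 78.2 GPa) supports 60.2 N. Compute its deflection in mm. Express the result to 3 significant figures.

9.42 mm

k = Gd⁴/(8D³N_a) = (78.2×10³)(10.6⁴)/(8·129.0³·9) = 6.3875 N/mm
δ = F/k = 60.2 / 6.3875 = 9.4247 mm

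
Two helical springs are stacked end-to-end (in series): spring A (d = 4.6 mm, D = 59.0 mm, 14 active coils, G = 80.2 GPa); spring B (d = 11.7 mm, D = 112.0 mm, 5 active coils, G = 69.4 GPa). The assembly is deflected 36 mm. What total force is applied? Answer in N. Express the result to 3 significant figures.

k_A = Gd⁴/(8D³N_a) = (80.2×10³)(4.6⁴)/(8·59.0³·14) = 1.5611 N/mm
k_B = Gd⁴/(8D³N_a) = (69.4×10³)(11.7⁴)/(8·112.0³·5) = 23.141 N/mm
Series: 1/k_eq = 1/1.5611 + 1/23.141 = 0.68379; k_eq = 1.4624 N/mm
F = k_eq·δ = 1.4624·36 = 52.648 N

52.6 N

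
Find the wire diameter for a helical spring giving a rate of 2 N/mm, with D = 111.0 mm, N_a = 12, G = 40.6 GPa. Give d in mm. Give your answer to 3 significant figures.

8.97 mm

d = (8D³N_a·k / G)^(1/4) = (8·111.0³·12·2 / (40.6×10³))^0.25
  = (6467.6)^0.25 = 8.9678 mm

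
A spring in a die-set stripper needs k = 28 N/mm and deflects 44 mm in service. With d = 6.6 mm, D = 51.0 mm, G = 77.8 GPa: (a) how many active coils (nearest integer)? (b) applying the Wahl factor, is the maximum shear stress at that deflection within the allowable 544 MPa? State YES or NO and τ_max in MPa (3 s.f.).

(a) 5 coils; (b) NO, τ_max = 659 MPa

N_a = Gd⁴/(8D³k) = (77.8×10³)(6.6⁴)/(8·51.0³·28) = 4.968 → N_a = 5
Actual rate k = Gd⁴/(8D³·5) = 27.822 N/mm
Working load F = kδ = 27.822·44 = 1224.2 N
C = 51.0/6.6 = 7.7273; K_W = (4C−1)/(4C−4)+0.615/C = 1.1911
τ_max = K_W·8FD/(πd³) = 1.1911·552.99 = 658.65 MPa
τ_max > 544 MPa → exceeds allowable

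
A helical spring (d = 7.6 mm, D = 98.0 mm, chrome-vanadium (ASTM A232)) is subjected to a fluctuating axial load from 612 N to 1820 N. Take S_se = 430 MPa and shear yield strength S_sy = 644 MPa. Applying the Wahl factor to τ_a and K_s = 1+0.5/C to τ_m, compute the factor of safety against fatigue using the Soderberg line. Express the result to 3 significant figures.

C = D/d = 98.0/7.6 = 12.8947; K_W = (4C−1)/(4C−4)+0.615/C = 1.1107; K_s = 1+0.5/C = 1.0388
F_a = (F_max−F_min)/2 = 604 N; F_m = (F_max+F_min)/2 = 1216 N
τ_a = K_W·8F_aD/(πd³) = 1.1107 × 343.37 = 381.4 MPa
τ_m = K_s·8F_mD/(πd³) = 1.0388 × 691.29 = 718.09 MPa
Soderberg: 1/n_f = τ_a/S_se + τ_m/S_sy = 381.4/430 + 718.09/644 = 0.88697 + 1.11505 = 2.002
n_f = 1/2.002 = 0.4995

0.499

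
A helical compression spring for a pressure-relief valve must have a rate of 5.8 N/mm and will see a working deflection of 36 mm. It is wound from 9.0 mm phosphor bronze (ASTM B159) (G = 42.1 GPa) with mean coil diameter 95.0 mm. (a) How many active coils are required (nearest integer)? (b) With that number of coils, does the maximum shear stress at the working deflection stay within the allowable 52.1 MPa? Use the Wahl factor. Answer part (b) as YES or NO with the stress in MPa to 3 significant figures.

N_a = Gd⁴/(8D³k) = (42.1×10³)(9.0⁴)/(8·95.0³·5.8) = 6.943 → N_a = 7
Actual rate k = Gd⁴/(8D³·7) = 5.753 N/mm
Working load F = kδ = 5.753·36 = 207.11 N
C = 95.0/9.0 = 10.5556; K_W = (4C−1)/(4C−4)+0.615/C = 1.1368
τ_max = K_W·8FD/(πd³) = 1.1368·68.728 = 78.126 MPa
τ_max > 52.1 MPa → exceeds allowable

(a) 7 coils; (b) NO, τ_max = 78.1 MPa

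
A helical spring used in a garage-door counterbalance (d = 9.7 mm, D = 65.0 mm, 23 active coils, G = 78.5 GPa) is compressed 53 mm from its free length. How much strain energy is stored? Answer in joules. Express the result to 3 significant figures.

19.3 J

k = Gd⁴/(8D³N_a) = (78.5×10³)(9.7⁴)/(8·65.0³·23) = 13.753 N/mm
U = ½kδ² = 0.5 × 13.753 × 53² = 19316 N·mm = 19.316 J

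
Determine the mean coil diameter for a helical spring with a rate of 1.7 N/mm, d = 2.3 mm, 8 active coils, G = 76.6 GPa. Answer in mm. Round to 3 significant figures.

D = (Gd⁴/(8N_a·k))^(1/3) = (76.6×10³·2.3⁴/(8·8·1.7))^(1/3)
  = (19702)^(1/3) = 27.0087 mm

27.0 mm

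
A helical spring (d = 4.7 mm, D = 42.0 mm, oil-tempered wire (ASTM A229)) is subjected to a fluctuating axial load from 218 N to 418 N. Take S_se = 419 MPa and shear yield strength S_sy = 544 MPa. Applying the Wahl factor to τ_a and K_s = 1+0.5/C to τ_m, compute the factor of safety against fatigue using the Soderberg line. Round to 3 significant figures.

1.08

C = D/d = 42.0/4.7 = 8.9362; K_W = (4C−1)/(4C−4)+0.615/C = 1.1633; K_s = 1+0.5/C = 1.0560
F_a = (F_max−F_min)/2 = 100 N; F_m = (F_max+F_min)/2 = 318 N
τ_a = K_W·8F_aD/(πd³) = 1.1633 × 103.01 = 119.84 MPa
τ_m = K_s·8F_mD/(πd³) = 1.0560 × 327.58 = 345.91 MPa
Soderberg: 1/n_f = τ_a/S_se + τ_m/S_sy = 119.84/419 + 345.91/544 = 0.28601 + 0.63587 = 0.92188
n_f = 1/0.92188 = 1.085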